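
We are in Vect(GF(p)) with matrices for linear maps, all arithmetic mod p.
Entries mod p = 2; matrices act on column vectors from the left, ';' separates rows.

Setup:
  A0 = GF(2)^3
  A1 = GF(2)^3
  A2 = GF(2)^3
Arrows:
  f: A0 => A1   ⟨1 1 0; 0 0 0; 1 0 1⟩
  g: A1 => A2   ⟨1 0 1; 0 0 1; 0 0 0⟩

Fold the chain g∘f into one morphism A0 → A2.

  e0=⟨1,0,0⟩ f=>⟨1,0,1⟩ g=>⟨0,1,0⟩
  e1=⟨0,1,0⟩ f=>⟨1,0,0⟩ g=>⟨1,0,0⟩
  e2=⟨0,0,1⟩ f=>⟨0,0,1⟩ g=>⟨1,1,0⟩
result: ⟨0 1 1; 1 0 1; 0 0 0⟩

Answer: ⟨0 1 1; 1 0 1; 0 0 0⟩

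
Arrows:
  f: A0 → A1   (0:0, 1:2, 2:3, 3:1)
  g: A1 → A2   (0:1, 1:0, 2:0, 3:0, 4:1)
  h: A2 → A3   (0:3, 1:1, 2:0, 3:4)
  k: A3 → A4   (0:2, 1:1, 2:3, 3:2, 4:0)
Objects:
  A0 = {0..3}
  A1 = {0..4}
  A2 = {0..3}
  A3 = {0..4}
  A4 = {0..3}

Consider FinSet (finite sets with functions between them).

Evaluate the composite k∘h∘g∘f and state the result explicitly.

  0 f→0 g→1 h→1 k→1
  1 f→2 g→0 h→3 k→2
  2 f→3 g→0 h→3 k→2
  3 f→1 g→0 h→3 k→2
⟦path⟧: (0:1, 1:2, 2:2, 3:2)

Answer: (0:1, 1:2, 2:2, 3:2)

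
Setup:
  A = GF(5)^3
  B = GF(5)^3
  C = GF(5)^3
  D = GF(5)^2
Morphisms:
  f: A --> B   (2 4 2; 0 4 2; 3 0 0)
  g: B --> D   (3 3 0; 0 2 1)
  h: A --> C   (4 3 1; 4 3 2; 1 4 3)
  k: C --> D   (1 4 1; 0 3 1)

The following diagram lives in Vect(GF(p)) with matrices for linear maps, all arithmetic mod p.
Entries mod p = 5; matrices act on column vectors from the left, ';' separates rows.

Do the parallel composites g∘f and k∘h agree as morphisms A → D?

1) trace f;g:
  e0=[1,0,0] f-->[2,0,3] g-->[1,3]
  e1=[0,1,0] f-->[4,4,0] g-->[4,3]
  e2=[0,0,1] f-->[2,2,0] g-->[2,4]
  ⟦path⟧₁ = (1 4 2; 3 3 4)
2) trace h;k:
  e0=[1,0,0] h-->[4,4,1] k-->[1,3]
  e1=[0,1,0] h-->[3,3,4] k-->[4,3]
  e2=[0,0,1] h-->[1,2,3] k-->[2,4]
  ⟦path⟧₂ = (1 4 2; 3 3 4)
Equal? equal; square commutes

Answer: COMMUTES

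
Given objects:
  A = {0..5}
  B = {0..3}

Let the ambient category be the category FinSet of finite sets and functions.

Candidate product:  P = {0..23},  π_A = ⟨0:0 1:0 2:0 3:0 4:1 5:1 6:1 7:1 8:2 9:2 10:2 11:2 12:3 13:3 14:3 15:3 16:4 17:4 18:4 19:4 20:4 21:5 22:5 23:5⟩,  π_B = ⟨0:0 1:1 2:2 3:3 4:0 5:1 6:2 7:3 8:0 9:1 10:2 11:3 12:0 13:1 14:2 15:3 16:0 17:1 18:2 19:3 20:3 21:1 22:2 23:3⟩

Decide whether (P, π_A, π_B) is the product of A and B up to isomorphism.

|A|·|B| = 6·4 = 24;  |P| = 24
Check the pairing map k ↦ (π_A(k), π_B(k)):
  0 : (0,0)
  1 : (0,1)
  2 : (0,2)
  3 : (0,3)
  4 : (1,0)
  5 : (1,1)
  6 : (1,2)
  7 : (1,3)
  8 : (2,0)
  9 : (2,1)
  10 : (2,2)
  11 : (2,3)
  12 : (3,0)
  13 : (3,1)
  14 : (3,2)
  15 : (3,3)
  16 : (4,0)
  17 : (4,1)
  18 : (4,2)
  19 : (4,3)
  20 : (4,3)  ✗ repeats pair of k=19
  21 : (5,1)
  22 : (5,2)
  23 : (5,3)
distinct pairs in image: 23 / 24 needed
  → (4,3) hit at k=19 and k=20

Answer: NOT A VALID PRODUCT — duplicate pair at indices 19,20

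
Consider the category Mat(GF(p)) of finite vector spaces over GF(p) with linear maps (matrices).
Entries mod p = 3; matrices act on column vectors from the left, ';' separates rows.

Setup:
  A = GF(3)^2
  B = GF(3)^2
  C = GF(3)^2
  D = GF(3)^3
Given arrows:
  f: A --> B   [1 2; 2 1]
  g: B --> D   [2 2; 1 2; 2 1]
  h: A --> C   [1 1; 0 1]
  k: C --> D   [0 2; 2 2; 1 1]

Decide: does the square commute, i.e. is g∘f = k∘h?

1) trace f;g:
  e0=(1,0) f-->(1,2) g-->(0,2,1)
  e1=(0,1) f-->(2,1) g-->(0,1,2)
  ⟦path⟧₁ = [0 0; 2 1; 1 2]
2) trace h;k:
  e0=(1,0) h-->(1,0) k-->(0,2,1)
  e1=(0,1) h-->(1,1) k-->(2,1,2)
  ⟦path⟧₂ = [0 2; 2 1; 1 2]
Equal? differ; not commutative

Answer: DOES NOT COMMUTE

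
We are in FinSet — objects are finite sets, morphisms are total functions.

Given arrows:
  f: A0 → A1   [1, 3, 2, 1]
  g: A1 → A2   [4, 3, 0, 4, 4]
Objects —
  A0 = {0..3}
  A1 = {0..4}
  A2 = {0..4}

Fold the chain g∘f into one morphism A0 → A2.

Answer: [3, 4, 0, 3]

Work:
  0 f→1 g→3
  1 f→3 g→4
  2 f→2 g→0
  3 f→1 g→3
result: [3, 4, 0, 3]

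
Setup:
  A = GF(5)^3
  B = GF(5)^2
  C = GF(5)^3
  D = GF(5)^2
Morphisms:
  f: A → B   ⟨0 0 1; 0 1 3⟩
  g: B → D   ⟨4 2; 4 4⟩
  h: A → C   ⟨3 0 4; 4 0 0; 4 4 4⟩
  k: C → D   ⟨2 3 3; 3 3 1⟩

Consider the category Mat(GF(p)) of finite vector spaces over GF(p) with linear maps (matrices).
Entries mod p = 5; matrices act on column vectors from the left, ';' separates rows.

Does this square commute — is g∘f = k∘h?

Answer: COMMUTES

Work:
Along f;g (path 1):
  e0=(1,0,0) f→(0,0) g→(0,0)
  e1=(0,1,0) f→(0,1) g→(2,4)
  e2=(0,0,1) f→(1,3) g→(0,1)
  ⟦path⟧₁ = ⟨0 2 0; 0 4 1⟩
Along h;k (path 2):
  e0=(1,0,0) h→(3,4,4) k→(0,0)
  e1=(0,1,0) h→(0,0,4) k→(2,4)
  e2=(0,0,1) h→(4,0,4) k→(0,1)
  ⟦path⟧₂ = ⟨0 2 0; 0 4 1⟩
Equal? same morphism ✓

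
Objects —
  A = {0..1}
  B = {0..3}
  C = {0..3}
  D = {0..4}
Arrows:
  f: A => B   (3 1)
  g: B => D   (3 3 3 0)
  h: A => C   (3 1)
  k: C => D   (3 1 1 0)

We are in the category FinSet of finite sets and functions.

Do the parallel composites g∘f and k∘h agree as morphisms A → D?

Path 1 = f;g:
  0 f=>3 g=>0
  1 f=>1 g=>3
  result₁ = (0 3)
Path 2 = h;k:
  0 h=>3 k=>0
  1 h=>1 k=>1
  result₂ = (0 1)
Equal? NO — does not commute

Answer: DOES NOT COMMUTE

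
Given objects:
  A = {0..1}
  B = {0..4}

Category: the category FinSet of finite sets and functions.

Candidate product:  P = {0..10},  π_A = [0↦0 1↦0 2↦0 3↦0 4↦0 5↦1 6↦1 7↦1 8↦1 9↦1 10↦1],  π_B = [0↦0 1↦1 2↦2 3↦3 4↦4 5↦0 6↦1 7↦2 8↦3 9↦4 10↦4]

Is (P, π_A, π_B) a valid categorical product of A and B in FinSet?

|A|·|B| = 2·5 = 10;  |P| = 11
  → cardinalities differ; no bijection possible.

Answer: NOT A VALID PRODUCT — |P|=11 ≠ |A|·|B|=10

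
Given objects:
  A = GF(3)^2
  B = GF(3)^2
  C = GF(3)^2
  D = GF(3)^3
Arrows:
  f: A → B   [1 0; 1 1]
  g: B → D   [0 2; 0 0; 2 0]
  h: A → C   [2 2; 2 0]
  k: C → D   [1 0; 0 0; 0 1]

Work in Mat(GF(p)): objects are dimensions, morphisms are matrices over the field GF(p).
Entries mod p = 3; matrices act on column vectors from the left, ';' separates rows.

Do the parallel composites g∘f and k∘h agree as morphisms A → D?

1) trace f;g:
  e0=⟨1,0⟩ f→⟨1,1⟩ g→⟨2,0,2⟩
  e1=⟨0,1⟩ f→⟨0,1⟩ g→⟨2,0,0⟩
  composite₁ = [2 2; 0 0; 2 0]
2) trace h;k:
  e0=⟨1,0⟩ h→⟨2,2⟩ k→⟨2,0,2⟩
  e1=⟨0,1⟩ h→⟨2,0⟩ k→⟨2,0,0⟩
  composite₂ = [2 2; 0 0; 2 0]
Equal? equal; square commutes

Answer: COMMUTES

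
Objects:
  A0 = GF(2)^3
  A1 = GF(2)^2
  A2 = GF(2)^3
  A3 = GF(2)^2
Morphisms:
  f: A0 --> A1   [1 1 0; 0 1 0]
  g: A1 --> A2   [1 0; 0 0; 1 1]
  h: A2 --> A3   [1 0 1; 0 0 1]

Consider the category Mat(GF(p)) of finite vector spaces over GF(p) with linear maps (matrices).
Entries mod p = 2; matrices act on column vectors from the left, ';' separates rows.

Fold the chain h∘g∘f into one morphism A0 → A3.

Answer: [0 1 0; 1 0 0]

Work:
  e0=(1,0,0) f-->(1,0) g-->(1,0,1) h-->(0,1)
  e1=(0,1,0) f-->(1,1) g-->(1,0,0) h-->(1,0)
  e2=(0,0,1) f-->(0,0) g-->(0,0,0) h-->(0,0)
result: [0 1 0; 1 0 0]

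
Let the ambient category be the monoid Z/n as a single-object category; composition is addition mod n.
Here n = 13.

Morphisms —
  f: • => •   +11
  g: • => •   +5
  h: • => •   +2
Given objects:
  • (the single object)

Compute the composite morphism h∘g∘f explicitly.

  0 +11≡11 +5≡3 +2≡5  (mod 13)
⟦path⟧: +5

Answer: +5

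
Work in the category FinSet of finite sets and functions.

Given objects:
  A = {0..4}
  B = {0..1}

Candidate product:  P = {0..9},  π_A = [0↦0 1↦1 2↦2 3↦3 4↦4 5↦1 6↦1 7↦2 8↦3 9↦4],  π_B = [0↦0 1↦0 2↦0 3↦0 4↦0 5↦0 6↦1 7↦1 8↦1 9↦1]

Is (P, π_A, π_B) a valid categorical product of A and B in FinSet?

|A|·|B| = 5·2 = 10;  |P| = 10
Check the pairing map k ↦ (π_A(k), π_B(k)):
  0 ↦ (0,0)
  1 ↦ (1,0)
  2 ↦ (2,0)
  3 ↦ (3,0)
  4 ↦ (4,0)
  5 ↦ (1,0)  ✗ repeats pair of k=1
  6 ↦ (1,1)
  7 ↦ (2,1)
  8 ↦ (3,1)
  9 ↦ (4,1)
distinct pairs in image: 9 / 10 needed
  → (1,0) hit at k=1 and k=5

Answer: NOT A VALID PRODUCT — duplicate pair at indices 1,5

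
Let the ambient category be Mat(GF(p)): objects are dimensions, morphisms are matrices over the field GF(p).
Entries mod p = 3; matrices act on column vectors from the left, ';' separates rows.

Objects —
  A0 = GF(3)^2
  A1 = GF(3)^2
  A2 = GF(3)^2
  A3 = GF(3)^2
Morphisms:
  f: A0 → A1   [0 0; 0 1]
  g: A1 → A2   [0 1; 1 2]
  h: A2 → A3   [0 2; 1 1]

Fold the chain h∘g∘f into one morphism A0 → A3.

Answer: [0 1; 0 0]

Trace:
  e0=(1,0) f→(0,0) g→(0,0) h→(0,0)
  e1=(0,1) f→(0,1) g→(1,2) h→(1,0)
⟦path⟧: [0 1; 0 0]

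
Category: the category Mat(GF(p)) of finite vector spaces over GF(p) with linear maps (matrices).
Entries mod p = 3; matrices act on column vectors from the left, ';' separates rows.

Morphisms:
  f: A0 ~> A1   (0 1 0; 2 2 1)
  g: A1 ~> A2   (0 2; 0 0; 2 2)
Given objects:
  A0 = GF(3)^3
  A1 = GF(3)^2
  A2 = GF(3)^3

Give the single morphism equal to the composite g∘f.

Answer: (1 1 2; 0 0 0; 1 0 2)

Work:
  e0=⟨1,0,0⟩ f~>⟨0,2⟩ g~>⟨1,0,1⟩
  e1=⟨0,1,0⟩ f~>⟨1,2⟩ g~>⟨1,0,0⟩
  e2=⟨0,0,1⟩ f~>⟨0,1⟩ g~>⟨2,0,2⟩
⟦path⟧: (1 1 2; 0 0 0; 1 0 2)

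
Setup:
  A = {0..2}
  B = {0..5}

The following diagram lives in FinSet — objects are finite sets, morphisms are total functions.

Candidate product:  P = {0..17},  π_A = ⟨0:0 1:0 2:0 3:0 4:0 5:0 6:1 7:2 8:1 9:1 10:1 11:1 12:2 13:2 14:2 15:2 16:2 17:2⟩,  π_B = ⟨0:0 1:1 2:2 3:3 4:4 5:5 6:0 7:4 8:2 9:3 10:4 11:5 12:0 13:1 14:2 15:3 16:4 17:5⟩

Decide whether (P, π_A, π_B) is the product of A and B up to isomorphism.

Answer: NOT A VALID PRODUCT — duplicate pair at indices 16,7

Work:
|A|·|B| = 3·6 = 18;  |P| = 18
Check the pairing map k ↦ (π_A(k), π_B(k)):
  0 : (0,0)
  1 : (0,1)
  2 : (0,2)
  3 : (0,3)
  4 : (0,4)
  5 : (0,5)
  6 : (1,0)
  7 : (2,4)
  8 : (1,2)
  9 : (1,3)
  10 : (1,4)
  11 : (1,5)
  12 : (2,0)
  13 : (2,1)
  14 : (2,2)
  15 : (2,3)
  16 : (2,4)  ✗ repeats pair of k=7
  17 : (2,5)
distinct pairs in image: 17 / 18 needed
  → (2,4) hit at k=7 and k=16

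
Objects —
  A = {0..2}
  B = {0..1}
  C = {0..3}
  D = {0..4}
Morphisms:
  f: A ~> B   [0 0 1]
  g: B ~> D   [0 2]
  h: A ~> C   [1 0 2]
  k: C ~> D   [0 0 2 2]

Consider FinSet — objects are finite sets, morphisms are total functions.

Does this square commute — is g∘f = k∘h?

Answer: COMMUTES

Derivation:
Path 1 = f;g:
  0 f~>0 g~>0
  1 f~>0 g~>0
  2 f~>1 g~>2
  ⟦path⟧₁ = [0 0 2]
Path 2 = h;k:
  0 h~>1 k~>0
  1 h~>0 k~>0
  2 h~>2 k~>2
  ⟦path⟧₂ = [0 0 2]
Equal? same morphism ✓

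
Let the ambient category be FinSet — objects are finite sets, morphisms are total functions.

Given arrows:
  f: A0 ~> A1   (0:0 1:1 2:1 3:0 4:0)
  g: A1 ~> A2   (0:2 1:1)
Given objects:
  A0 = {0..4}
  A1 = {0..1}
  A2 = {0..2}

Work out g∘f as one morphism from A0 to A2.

  0 f~>0 g~>2
  1 f~>1 g~>1
  2 f~>1 g~>1
  3 f~>0 g~>2
  4 f~>0 g~>2
composite: (0:2 1:1 2:1 3:2 4:2)

Answer: (0:2 1:1 2:1 3:2 4:2)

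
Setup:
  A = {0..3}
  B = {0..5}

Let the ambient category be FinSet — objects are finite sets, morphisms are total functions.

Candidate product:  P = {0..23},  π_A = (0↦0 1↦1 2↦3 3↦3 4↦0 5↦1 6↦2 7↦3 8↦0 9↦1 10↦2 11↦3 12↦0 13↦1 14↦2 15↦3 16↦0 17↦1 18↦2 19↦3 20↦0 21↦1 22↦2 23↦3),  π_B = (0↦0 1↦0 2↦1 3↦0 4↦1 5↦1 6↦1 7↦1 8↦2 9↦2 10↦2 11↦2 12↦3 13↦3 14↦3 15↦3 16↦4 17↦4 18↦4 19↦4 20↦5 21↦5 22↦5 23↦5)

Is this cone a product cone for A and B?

|A|·|B| = 4·6 = 24;  |P| = 24
Check the pairing map k ↦ (π_A(k), π_B(k)):
  0 ↦ (0,0)
  1 ↦ (1,0)
  2 ↦ (3,1)
  3 ↦ (3,0)
  4 ↦ (0,1)
  5 ↦ (1,1)
  6 ↦ (2,1)
  7 ↦ (3,1)  ✗ repeats pair of k=2
  8 ↦ (0,2)
  9 ↦ (1,2)
  10 ↦ (2,2)
  11 ↦ (3,2)
  12 ↦ (0,3)
  13 ↦ (1,3)
  14 ↦ (2,3)
  15 ↦ (3,3)
  16 ↦ (0,4)
  17 ↦ (1,4)
  18 ↦ (2,4)
  19 ↦ (3,4)
  20 ↦ (0,5)
  21 ↦ (1,5)
  22 ↦ (2,5)
  23 ↦ (3,5)
distinct pairs in image: 23 / 24 needed
  → (3,1) hit at k=2 and k=7

Answer: NOT A VALID PRODUCT — duplicate pair at indices 7,2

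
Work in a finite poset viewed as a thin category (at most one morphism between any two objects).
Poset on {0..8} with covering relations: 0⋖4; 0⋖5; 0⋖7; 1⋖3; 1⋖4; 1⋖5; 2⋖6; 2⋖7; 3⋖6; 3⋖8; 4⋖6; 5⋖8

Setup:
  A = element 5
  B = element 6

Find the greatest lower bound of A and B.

{x : x≤A ∧ x≤B} = {0,1}  (A=5, B=6)
  maximal lower bounds 0 and 1 are incomparable: neither 0≤1 nor 1≤0
→ no greatest lower bound exists

Answer: NO MEET EXISTS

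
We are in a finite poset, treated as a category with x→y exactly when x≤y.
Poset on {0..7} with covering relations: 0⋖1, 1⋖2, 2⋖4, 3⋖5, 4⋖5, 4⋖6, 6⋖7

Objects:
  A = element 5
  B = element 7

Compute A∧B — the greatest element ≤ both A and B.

Answer: A∧B = 4

Trace:
Common predecessors of 5,7: {0,1,2,4}
  0 <= 4
  1 <= 4
  2 <= 4
  4 <= 4
glb = 4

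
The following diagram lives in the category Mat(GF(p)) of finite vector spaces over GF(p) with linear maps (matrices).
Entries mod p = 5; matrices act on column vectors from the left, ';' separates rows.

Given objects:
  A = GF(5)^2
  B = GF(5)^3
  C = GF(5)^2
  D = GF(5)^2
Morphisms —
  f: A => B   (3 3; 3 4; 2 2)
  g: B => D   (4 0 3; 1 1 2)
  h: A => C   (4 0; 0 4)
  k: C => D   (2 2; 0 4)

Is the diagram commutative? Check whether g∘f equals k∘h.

Answer: COMMUTES

Work:
Path 1 = f;g:
  e0=⟨1,0⟩ f=>⟨3,3,2⟩ g=>⟨3,0⟩
  e1=⟨0,1⟩ f=>⟨3,4,2⟩ g=>⟨3,1⟩
  result₁ = (3 3; 0 1)
Path 2 = h;k:
  e0=⟨1,0⟩ h=>⟨4,0⟩ k=>⟨3,0⟩
  e1=⟨0,1⟩ h=>⟨0,4⟩ k=>⟨3,1⟩
  result₂ = (3 3; 0 1)
Equal? equal; square commutes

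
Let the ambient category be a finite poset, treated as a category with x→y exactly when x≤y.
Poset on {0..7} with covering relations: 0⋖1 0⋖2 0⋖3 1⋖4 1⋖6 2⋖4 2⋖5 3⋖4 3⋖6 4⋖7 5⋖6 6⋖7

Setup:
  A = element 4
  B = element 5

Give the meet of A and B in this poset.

Answer: A∧B = 2

Trace:
{x : x≤A ∧ x≤B} = {0,2}  (A=4, B=5)
  0 ≤ 2
  2 ≤ 2
glb = 2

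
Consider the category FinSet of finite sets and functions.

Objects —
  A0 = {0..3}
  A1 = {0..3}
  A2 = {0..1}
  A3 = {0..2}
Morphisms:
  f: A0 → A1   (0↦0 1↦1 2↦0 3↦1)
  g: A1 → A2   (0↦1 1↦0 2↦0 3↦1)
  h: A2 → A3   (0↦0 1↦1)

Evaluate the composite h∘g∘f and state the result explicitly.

  0 f→0 g→1 h→1
  1 f→1 g→0 h→0
  2 f→0 g→1 h→1
  3 f→1 g→0 h→0
composite: (0↦1 1↦0 2↦1 3↦0)

Answer: (0↦1 1↦0 2↦1 3↦0)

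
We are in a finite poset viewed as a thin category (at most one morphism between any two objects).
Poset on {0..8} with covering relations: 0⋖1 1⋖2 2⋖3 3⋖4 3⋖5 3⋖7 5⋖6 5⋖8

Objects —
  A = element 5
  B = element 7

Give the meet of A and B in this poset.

{x : x⊑A ∧ x⊑B} = {0,1,2,3}  (A=5, B=7)
  0 ⊑ 3
  1 ⊑ 3
  2 ⊑ 3
  3 ⊑ 3
glb = 3

Answer: A∧B = 3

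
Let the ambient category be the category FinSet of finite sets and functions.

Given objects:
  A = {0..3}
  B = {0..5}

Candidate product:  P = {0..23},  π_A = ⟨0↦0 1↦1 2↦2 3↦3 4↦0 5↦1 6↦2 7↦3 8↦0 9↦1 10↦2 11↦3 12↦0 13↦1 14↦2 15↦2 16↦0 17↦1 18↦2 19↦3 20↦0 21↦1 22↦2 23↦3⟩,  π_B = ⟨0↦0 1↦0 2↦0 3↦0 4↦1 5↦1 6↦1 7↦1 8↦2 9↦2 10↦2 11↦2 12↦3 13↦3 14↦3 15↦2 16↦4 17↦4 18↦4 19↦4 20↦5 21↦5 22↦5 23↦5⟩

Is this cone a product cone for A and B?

|A|·|B| = 4·6 = 24;  |P| = 24
Check the pairing map k ↦ (π_A(k), π_B(k)):
  0 ↦ (0,0)
  1 ↦ (1,0)
  2 ↦ (2,0)
  3 ↦ (3,0)
  4 ↦ (0,1)
  5 ↦ (1,1)
  6 ↦ (2,1)
  7 ↦ (3,1)
  8 ↦ (0,2)
  9 ↦ (1,2)
  10 ↦ (2,2)
  11 ↦ (3,2)
  12 ↦ (0,3)
  13 ↦ (1,3)
  14 ↦ (2,3)
  15 ↦ (2,2)  ✗ repeats pair of k=10
  16 ↦ (0,4)
  17 ↦ (1,4)
  18 ↦ (2,4)
  19 ↦ (3,4)
  20 ↦ (0,5)
  21 ↦ (1,5)
  22 ↦ (2,5)
  23 ↦ (3,5)
distinct pairs in image: 23 / 24 needed
  → (2,2) hit at k=10 and k=15

Answer: NOT A VALID PRODUCT — duplicate pair at indices 10,15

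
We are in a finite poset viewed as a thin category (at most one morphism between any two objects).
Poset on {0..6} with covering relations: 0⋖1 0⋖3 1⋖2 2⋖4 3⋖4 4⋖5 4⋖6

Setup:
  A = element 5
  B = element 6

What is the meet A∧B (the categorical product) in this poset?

Common predecessors of 5,6: {0,1,2,3,4}
  0 ≤ 4
  1 ≤ 4
  2 ≤ 4
  3 ≤ 4
  4 ≤ 4
glb = 4

Answer: A∧B = 4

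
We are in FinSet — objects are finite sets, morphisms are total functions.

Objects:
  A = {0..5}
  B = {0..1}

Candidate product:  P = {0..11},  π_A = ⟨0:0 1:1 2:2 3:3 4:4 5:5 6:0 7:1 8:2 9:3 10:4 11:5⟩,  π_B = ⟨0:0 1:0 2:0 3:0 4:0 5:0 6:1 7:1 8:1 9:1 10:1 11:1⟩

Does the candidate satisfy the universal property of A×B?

|A|·|B| = 6·2 = 12;  |P| = 12
Check the pairing map k ↦ (π_A(k), π_B(k)):
  0 : (0,0)
  1 : (1,0)
  2 : (2,0)
  3 : (3,0)
  4 : (4,0)
  5 : (5,0)
  6 : (0,1)
  7 : (1,1)
  8 : (2,1)
  9 : (3,1)
  10 : (4,1)
  11 : (5,1)
distinct pairs in image: 12 / 12 needed
  → bijection onto A×B; projections well-typed.

Answer: VALID PRODUCT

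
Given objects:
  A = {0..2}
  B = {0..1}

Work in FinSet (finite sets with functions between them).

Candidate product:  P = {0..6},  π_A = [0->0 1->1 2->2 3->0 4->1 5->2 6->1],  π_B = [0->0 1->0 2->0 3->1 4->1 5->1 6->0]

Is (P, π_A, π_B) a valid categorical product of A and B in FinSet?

Answer: NOT A VALID PRODUCT — |P|=7 ≠ |A|·|B|=6

Trace:
|A|·|B| = 3·2 = 6;  |P| = 7
  → cardinalities differ; no bijection possible.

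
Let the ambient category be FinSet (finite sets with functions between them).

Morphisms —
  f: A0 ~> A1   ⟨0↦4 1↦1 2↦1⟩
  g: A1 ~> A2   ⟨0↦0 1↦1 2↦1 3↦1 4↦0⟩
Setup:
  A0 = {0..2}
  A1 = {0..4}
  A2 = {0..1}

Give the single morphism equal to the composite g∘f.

Answer: ⟨0↦0 1↦1 2↦1⟩

Work:
  0 f~>4 g~>0
  1 f~>1 g~>1
  2 f~>1 g~>1
⟦path⟧: ⟨0↦0 1↦1 2↦1⟩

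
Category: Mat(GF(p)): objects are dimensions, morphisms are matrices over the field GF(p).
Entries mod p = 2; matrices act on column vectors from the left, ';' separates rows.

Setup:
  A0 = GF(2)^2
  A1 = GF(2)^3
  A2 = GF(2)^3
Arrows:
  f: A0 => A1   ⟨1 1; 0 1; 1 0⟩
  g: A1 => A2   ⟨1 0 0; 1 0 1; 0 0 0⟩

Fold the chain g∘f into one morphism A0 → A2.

Answer: ⟨1 1; 0 1; 0 0⟩

Trace:
  e0=[1,0] f=>[1,0,1] g=>[1,0,0]
  e1=[0,1] f=>[1,1,0] g=>[1,1,0]
⟦path⟧: ⟨1 1; 0 1; 0 0⟩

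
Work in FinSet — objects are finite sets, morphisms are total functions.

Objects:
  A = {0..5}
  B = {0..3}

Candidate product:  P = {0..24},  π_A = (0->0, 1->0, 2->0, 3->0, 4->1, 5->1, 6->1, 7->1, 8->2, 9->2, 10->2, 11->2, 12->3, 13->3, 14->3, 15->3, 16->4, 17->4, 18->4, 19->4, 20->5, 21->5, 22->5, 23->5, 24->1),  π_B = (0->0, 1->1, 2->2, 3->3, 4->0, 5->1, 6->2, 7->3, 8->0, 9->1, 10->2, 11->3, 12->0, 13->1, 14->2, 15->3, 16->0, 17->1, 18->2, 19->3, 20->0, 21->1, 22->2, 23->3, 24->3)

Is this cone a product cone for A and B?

Answer: NOT A VALID PRODUCT — |P|=25 ≠ |A|·|B|=24

Derivation:
|A|·|B| = 6·4 = 24;  |P| = 25
  → cardinalities differ; no bijection possible.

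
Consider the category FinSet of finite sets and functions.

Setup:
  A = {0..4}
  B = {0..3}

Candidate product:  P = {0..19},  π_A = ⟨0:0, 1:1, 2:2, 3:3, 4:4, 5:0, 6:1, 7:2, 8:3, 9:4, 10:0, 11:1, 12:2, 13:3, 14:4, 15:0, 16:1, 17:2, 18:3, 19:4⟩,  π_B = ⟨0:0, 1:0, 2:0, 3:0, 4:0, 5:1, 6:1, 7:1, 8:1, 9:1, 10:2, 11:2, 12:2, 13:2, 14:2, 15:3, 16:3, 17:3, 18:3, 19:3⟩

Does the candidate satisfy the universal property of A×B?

|A|·|B| = 5·4 = 20;  |P| = 20
Check the pairing map k ↦ (π_A(k), π_B(k)):
  0 : (0,0)
  1 : (1,0)
  2 : (2,0)
  3 : (3,0)
  4 : (4,0)
  5 : (0,1)
  6 : (1,1)
  7 : (2,1)
  8 : (3,1)
  9 : (4,1)
  10 : (0,2)
  11 : (1,2)
  12 : (2,2)
  13 : (3,2)
  14 : (4,2)
  15 : (0,3)
  16 : (1,3)
  17 : (2,3)
  18 : (3,3)
  19 : (4,3)
distinct pairs in image: 20 / 20 needed
  → bijection onto A×B; projections well-typed.

Answer: VALID PRODUCT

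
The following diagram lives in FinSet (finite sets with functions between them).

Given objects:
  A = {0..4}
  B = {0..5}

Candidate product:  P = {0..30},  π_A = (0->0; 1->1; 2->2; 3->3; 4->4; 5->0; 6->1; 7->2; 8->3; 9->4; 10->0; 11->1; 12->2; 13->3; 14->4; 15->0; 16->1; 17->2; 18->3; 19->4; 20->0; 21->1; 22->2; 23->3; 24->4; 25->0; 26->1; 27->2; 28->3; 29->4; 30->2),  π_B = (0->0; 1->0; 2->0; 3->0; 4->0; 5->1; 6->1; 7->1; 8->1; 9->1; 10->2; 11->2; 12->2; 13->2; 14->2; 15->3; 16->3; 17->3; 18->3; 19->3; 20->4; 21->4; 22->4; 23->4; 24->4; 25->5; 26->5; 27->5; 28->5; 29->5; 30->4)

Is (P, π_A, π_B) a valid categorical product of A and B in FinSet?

|A|·|B| = 5·6 = 30;  |P| = 31
  → cardinalities differ; no bijection possible.

Answer: NOT A VALID PRODUCT — |P|=31 ≠ |A|·|B|=30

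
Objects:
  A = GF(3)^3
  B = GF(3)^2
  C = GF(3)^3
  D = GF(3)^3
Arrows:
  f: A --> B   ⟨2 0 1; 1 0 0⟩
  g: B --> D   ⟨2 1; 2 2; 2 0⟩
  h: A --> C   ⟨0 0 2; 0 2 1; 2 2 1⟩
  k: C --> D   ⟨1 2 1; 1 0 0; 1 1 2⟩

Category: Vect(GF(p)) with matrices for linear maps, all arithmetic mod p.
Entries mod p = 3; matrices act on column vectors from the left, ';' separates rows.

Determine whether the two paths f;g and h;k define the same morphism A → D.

Path 1 = f;g:
  e0=[1,0,0] f-->[2,1] g-->[2,0,1]
  e1=[0,1,0] f-->[0,0] g-->[0,0,0]
  e2=[0,0,1] f-->[1,0] g-->[2,2,2]
  result₁ = ⟨2 0 2; 0 0 2; 1 0 2⟩
Path 2 = h;k:
  e0=[1,0,0] h-->[0,0,2] k-->[2,0,1]
  e1=[0,1,0] h-->[0,2,2] k-->[0,0,0]
  e2=[0,0,1] h-->[2,1,1] k-->[2,2,2]
  result₂ = ⟨2 0 2; 0 0 2; 1 0 2⟩
Equal? same morphism ✓

Answer: COMMUTES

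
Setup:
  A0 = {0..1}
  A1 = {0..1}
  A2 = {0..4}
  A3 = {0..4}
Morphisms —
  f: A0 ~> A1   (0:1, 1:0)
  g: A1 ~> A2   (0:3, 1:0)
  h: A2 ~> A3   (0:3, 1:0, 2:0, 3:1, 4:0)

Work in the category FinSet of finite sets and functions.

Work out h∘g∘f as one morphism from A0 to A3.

Answer: (0:3, 1:1)

Trace:
  0 f~>1 g~>0 h~>3
  1 f~>0 g~>3 h~>1
⟦path⟧: (0:3, 1:1)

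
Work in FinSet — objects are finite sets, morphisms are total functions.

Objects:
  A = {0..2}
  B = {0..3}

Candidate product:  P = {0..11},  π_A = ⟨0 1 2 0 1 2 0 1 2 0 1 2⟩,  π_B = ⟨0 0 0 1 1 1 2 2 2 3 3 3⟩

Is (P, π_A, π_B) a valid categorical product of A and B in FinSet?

Answer: VALID PRODUCT

Work:
|A|·|B| = 3·4 = 12;  |P| = 12
Check the pairing map k ↦ (π_A(k), π_B(k)):
  0 -> (0,0)
  1 -> (1,0)
  2 -> (2,0)
  3 -> (0,1)
  4 -> (1,1)
  5 -> (2,1)
  6 -> (0,2)
  7 -> (1,2)
  8 -> (2,2)
  9 -> (0,3)
  10 -> (1,3)
  11 -> (2,3)
distinct pairs in image: 12 / 12 needed
  → bijection onto A×B; projections well-typed.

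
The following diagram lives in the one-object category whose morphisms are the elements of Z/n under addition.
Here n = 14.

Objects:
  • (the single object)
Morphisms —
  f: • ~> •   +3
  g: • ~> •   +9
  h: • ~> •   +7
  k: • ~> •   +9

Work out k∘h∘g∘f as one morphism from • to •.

  0 +3≡3 +9≡12 +7≡5 +9≡0  (mod 14)
result: +0

Answer: +0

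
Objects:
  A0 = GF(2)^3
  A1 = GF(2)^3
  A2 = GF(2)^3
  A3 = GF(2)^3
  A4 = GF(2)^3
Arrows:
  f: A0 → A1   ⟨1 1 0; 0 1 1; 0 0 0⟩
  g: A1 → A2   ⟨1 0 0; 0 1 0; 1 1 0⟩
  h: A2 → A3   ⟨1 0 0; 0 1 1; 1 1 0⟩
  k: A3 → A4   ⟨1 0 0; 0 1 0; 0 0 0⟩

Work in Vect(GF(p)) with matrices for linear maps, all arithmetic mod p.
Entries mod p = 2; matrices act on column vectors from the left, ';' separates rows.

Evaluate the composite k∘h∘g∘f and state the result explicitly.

  e0=⟨1,0,0⟩ f→⟨1,0,0⟩ g→⟨1,0,1⟩ h→⟨1,1,1⟩ k→⟨1,1,0⟩
  e1=⟨0,1,0⟩ f→⟨1,1,0⟩ g→⟨1,1,0⟩ h→⟨1,1,0⟩ k→⟨1,1,0⟩
  e2=⟨0,0,1⟩ f→⟨0,1,0⟩ g→⟨0,1,1⟩ h→⟨0,0,1⟩ k→⟨0,0,0⟩
result: ⟨1 1 0; 1 1 0; 0 0 0⟩

Answer: ⟨1 1 0; 1 1 0; 0 0 0⟩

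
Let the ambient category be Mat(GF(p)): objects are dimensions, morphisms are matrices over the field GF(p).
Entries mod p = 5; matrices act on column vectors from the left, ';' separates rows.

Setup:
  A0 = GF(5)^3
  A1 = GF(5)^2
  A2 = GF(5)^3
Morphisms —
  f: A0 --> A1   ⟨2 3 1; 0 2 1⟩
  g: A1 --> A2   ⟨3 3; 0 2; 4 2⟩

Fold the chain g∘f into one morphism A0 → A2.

Answer: ⟨1 0 1; 0 4 2; 3 1 1⟩

Work:
  e0=(1,0,0) f-->(2,0) g-->(1,0,3)
  e1=(0,1,0) f-->(3,2) g-->(0,4,1)
  e2=(0,0,1) f-->(1,1) g-->(1,2,1)
⟦path⟧: ⟨1 0 1; 0 4 2; 3 1 1⟩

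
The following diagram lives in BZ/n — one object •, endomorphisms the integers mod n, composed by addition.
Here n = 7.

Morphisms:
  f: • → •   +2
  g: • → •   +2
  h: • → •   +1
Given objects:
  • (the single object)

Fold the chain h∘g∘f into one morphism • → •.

Answer: +5

Trace:
  0 +2≡2 +2≡4 +1≡5  (mod 7)
composite: +5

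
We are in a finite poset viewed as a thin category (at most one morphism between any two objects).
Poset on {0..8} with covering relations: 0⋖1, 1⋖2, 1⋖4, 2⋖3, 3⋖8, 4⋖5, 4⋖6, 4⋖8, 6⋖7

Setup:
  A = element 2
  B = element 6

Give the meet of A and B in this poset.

{x : x⊑A ∧ x⊑B} = {0,1}  (A=2, B=6)
  0 ⊑ 1
  1 ⊑ 1
glb = 1

Answer: A∧B = 1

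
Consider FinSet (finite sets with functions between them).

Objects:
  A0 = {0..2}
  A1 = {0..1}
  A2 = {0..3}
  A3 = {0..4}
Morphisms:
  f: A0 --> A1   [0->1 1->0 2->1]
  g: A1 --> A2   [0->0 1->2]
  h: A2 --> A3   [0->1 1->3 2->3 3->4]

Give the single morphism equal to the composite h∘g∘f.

  0 f-->1 g-->2 h-->3
  1 f-->0 g-->0 h-->1
  2 f-->1 g-->2 h-->3
result: [0->3 1->1 2->3]

Answer: [0->3 1->1 2->3]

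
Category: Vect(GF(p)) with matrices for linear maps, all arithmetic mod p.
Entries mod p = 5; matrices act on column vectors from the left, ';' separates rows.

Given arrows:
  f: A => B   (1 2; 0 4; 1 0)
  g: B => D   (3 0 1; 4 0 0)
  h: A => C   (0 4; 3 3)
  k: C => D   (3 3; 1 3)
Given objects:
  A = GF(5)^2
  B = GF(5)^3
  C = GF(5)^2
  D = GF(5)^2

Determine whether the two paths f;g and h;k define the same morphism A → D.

Answer: COMMUTES

Work:
1) trace f;g:
  e0=⟨1,0⟩ f=>⟨1,0,1⟩ g=>⟨4,4⟩
  e1=⟨0,1⟩ f=>⟨2,4,0⟩ g=>⟨1,3⟩
  result₁ = (4 1; 4 3)
2) trace h;k:
  e0=⟨1,0⟩ h=>⟨0,3⟩ k=>⟨4,4⟩
  e1=⟨0,1⟩ h=>⟨4,3⟩ k=>⟨1,3⟩
  result₂ = (4 1; 4 3)
Equal? equal; square commutes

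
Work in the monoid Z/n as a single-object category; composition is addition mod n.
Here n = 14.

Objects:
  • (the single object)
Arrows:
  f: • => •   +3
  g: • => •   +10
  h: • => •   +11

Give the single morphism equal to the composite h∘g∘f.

Answer: +10

Trace:
  0 +3≡3 +10≡13 +11≡10  (mod 14)
result: +10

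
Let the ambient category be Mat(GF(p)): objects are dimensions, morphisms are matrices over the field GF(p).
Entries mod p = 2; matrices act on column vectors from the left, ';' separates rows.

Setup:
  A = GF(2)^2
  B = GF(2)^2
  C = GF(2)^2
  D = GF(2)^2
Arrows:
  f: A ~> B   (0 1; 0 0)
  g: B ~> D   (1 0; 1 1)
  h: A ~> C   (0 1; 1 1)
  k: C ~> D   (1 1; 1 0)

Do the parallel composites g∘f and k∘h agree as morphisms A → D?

Answer: DOES NOT COMMUTE

Trace:
Along f;g (path 1):
  e0=[1,0] f~>[0,0] g~>[0,0]
  e1=[0,1] f~>[1,0] g~>[1,1]
  ⟦path⟧₁ = (0 1; 0 1)
Along h;k (path 2):
  e0=[1,0] h~>[0,1] k~>[1,0]
  e1=[0,1] h~>[1,1] k~>[0,1]
  ⟦path⟧₂ = (1 0; 0 1)
Equal? differ; not commutative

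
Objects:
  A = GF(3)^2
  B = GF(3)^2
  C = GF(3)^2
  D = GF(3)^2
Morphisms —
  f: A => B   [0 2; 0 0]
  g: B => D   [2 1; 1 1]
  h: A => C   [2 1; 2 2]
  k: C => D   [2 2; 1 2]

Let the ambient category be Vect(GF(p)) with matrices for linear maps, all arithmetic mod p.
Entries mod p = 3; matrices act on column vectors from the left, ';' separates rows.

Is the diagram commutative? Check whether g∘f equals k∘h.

Answer: DOES NOT COMMUTE

Trace:
Along f;g (path 1):
  e0=(1,0) f=>(0,0) g=>(0,0)
  e1=(0,1) f=>(2,0) g=>(1,2)
  result₁ = [0 1; 0 2]
Along h;k (path 2):
  e0=(1,0) h=>(2,2) k=>(2,0)
  e1=(0,1) h=>(1,2) k=>(0,2)
  result₂ = [2 0; 0 2]
Equal? distinct morphisms ✗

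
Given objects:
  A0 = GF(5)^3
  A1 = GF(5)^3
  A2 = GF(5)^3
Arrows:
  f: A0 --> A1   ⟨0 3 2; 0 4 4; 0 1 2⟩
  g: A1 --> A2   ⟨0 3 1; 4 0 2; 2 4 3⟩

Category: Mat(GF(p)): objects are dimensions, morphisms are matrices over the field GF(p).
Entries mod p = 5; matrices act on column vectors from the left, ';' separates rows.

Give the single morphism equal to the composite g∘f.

  e0=(1,0,0) f-->(0,0,0) g-->(0,0,0)
  e1=(0,1,0) f-->(3,4,1) g-->(3,4,0)
  e2=(0,0,1) f-->(2,4,2) g-->(4,2,1)
composite: ⟨0 3 4; 0 4 2; 0 0 1⟩

Answer: ⟨0 3 4; 0 4 2; 0 0 1⟩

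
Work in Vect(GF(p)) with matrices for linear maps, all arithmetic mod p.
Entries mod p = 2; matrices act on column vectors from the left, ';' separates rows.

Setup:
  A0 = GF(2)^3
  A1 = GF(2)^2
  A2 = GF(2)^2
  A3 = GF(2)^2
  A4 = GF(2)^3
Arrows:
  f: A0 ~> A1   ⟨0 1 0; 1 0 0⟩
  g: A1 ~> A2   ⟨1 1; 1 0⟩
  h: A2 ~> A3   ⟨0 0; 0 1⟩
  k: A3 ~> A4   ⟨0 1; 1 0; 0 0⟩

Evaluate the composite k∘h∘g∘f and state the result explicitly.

  e0=(1,0,0) f~>(0,1) g~>(1,0) h~>(0,0) k~>(0,0,0)
  e1=(0,1,0) f~>(1,0) g~>(1,1) h~>(0,1) k~>(1,0,0)
  e2=(0,0,1) f~>(0,0) g~>(0,0) h~>(0,0) k~>(0,0,0)
result: ⟨0 1 0; 0 0 0; 0 0 0⟩

Answer: ⟨0 1 0; 0 0 0; 0 0 0⟩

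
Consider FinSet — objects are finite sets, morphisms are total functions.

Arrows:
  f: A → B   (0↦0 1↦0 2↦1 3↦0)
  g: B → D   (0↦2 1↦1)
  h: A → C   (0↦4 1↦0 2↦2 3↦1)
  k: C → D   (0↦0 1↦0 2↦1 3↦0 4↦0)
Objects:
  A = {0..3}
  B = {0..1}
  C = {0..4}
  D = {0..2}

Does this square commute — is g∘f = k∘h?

Along f;g (path 1):
  0 f→0 g→2
  1 f→0 g→2
  2 f→1 g→1
  3 f→0 g→2
  result₁ = (0↦2 1↦2 2↦1 3↦2)
Along h;k (path 2):
  0 h→4 k→0
  1 h→0 k→0
  2 h→2 k→1
  3 h→1 k→0
  result₂ = (0↦0 1↦0 2↦1 3↦0)
Equal? NO — does not commute

Answer: DOES NOT COMMUTE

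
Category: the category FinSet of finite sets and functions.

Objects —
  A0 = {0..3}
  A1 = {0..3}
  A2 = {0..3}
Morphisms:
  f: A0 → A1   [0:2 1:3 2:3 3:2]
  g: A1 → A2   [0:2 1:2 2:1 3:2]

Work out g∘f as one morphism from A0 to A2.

Answer: [0:1 1:2 2:2 3:1]

Derivation:
  0 f→2 g→1
  1 f→3 g→2
  2 f→3 g→2
  3 f→2 g→1
⟦path⟧: [0:1 1:2 2:2 3:1]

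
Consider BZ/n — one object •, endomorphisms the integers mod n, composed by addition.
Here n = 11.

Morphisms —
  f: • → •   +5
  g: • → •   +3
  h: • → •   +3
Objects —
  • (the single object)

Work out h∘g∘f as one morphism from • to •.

  0 +5≡5 +3≡8 +3≡0  (mod 11)
composite: +0

Answer: +0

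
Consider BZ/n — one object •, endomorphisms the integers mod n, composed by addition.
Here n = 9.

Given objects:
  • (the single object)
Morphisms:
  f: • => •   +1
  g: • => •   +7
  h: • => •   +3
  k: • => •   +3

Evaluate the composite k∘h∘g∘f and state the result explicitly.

Answer: +5

Derivation:
  0 +1≡1 +7≡8 +3≡2 +3≡5  (mod 9)
result: +5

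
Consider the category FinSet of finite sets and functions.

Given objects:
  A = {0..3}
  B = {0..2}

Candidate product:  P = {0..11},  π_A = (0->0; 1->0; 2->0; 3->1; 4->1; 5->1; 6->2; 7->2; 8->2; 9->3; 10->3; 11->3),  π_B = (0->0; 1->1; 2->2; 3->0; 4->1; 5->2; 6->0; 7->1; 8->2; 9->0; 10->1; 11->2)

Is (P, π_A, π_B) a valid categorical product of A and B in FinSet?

|A|·|B| = 4·3 = 12;  |P| = 12
Check the pairing map k ↦ (π_A(k), π_B(k)):
  0 -> (0,0)
  1 -> (0,1)
  2 -> (0,2)
  3 -> (1,0)
  4 -> (1,1)
  5 -> (1,2)
  6 -> (2,0)
  7 -> (2,1)
  8 -> (2,2)
  9 -> (3,0)
  10 -> (3,1)
  11 -> (3,2)
distinct pairs in image: 12 / 12 needed
  → bijection onto A×B; projections well-typed.

Answer: VALID PRODUCT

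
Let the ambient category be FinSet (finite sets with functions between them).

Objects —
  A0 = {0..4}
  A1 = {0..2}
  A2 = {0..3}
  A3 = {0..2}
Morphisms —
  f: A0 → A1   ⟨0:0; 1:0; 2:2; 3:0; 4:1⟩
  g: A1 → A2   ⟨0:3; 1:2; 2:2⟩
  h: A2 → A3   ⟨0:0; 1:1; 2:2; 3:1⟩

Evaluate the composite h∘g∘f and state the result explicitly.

  0 f→0 g→3 h→1
  1 f→0 g→3 h→1
  2 f→2 g→2 h→2
  3 f→0 g→3 h→1
  4 f→1 g→2 h→2
result: ⟨0:1; 1:1; 2:2; 3:1; 4:2⟩

Answer: ⟨0:1; 1:1; 2:2; 3:1; 4:2⟩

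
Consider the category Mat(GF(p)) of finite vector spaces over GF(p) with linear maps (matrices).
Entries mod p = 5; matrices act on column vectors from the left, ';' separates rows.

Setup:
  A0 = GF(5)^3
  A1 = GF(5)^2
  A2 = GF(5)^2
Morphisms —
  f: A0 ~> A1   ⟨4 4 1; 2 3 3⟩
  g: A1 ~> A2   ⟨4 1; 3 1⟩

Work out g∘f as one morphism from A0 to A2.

  e0=(1,0,0) f~>(4,2) g~>(3,4)
  e1=(0,1,0) f~>(4,3) g~>(4,0)
  e2=(0,0,1) f~>(1,3) g~>(2,1)
⟦path⟧: ⟨3 4 2; 4 0 1⟩

Answer: ⟨3 4 2; 4 0 1⟩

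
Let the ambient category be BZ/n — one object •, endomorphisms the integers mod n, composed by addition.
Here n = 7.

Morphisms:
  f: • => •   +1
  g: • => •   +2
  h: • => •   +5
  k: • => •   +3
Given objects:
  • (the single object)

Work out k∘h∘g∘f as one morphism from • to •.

Answer: +4

Work:
  0 +1≡1 +2≡3 +5≡1 +3≡4  (mod 7)
⟦path⟧: +4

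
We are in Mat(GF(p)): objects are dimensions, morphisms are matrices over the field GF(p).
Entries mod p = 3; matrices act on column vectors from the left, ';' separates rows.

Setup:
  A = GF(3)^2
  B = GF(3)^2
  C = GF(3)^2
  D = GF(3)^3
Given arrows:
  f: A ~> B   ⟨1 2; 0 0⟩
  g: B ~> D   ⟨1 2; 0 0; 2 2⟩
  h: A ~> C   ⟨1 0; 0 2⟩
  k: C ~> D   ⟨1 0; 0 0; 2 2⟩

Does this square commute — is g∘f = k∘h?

Answer: DOES NOT COMMUTE

Derivation:
Along f;g (path 1):
  e0=⟨1,0⟩ f~>⟨1,0⟩ g~>⟨1,0,2⟩
  e1=⟨0,1⟩ f~>⟨2,0⟩ g~>⟨2,0,1⟩
  result₁ = ⟨1 2; 0 0; 2 1⟩
Along h;k (path 2):
  e0=⟨1,0⟩ h~>⟨1,0⟩ k~>⟨1,0,2⟩
  e1=⟨0,1⟩ h~>⟨0,2⟩ k~>⟨0,0,1⟩
  result₂ = ⟨1 0; 0 0; 2 1⟩
Equal? NO — does not commute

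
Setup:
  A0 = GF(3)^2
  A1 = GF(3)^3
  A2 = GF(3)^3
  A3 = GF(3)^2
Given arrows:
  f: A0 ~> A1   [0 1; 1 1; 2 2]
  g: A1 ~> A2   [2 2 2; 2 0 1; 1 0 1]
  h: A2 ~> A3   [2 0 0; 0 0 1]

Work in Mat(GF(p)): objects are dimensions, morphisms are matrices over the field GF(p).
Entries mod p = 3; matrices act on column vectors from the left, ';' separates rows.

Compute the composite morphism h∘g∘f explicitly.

  e0=⟨1,0⟩ f~>⟨0,1,2⟩ g~>⟨0,2,2⟩ h~>⟨0,2⟩
  e1=⟨0,1⟩ f~>⟨1,1,2⟩ g~>⟨2,1,0⟩ h~>⟨1,0⟩
⟦path⟧: [0 1; 2 0]

Answer: [0 1; 2 0]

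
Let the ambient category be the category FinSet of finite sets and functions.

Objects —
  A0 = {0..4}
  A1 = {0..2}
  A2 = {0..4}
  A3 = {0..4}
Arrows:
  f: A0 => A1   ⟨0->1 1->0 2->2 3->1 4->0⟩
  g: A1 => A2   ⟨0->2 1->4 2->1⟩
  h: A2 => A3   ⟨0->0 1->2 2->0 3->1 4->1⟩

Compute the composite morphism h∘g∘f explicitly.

  0 f=>1 g=>4 h=>1
  1 f=>0 g=>2 h=>0
  2 f=>2 g=>1 h=>2
  3 f=>1 g=>4 h=>1
  4 f=>0 g=>2 h=>0
result: ⟨0->1 1->0 2->2 3->1 4->0⟩

Answer: ⟨0->1 1->0 2->2 3->1 4->0⟩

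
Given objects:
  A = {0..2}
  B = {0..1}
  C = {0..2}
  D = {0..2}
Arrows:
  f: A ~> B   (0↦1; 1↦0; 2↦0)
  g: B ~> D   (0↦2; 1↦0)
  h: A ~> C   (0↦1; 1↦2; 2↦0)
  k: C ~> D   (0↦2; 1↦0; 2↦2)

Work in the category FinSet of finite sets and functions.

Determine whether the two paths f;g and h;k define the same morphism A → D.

Path 1 = f;g:
  0 f~>1 g~>0
  1 f~>0 g~>2
  2 f~>0 g~>2
  ⟦path⟧₁ = (0↦0; 1↦2; 2↦2)
Path 2 = h;k:
  0 h~>1 k~>0
  1 h~>2 k~>2
  2 h~>0 k~>2
  ⟦path⟧₂ = (0↦0; 1↦2; 2↦2)
Equal? equal; square commutes

Answer: COMMUTES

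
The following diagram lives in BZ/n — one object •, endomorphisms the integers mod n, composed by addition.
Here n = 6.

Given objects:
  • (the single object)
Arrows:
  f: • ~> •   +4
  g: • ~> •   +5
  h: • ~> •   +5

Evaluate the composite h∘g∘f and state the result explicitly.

  0 +4≡4 +5≡3 +5≡2  (mod 6)
composite: +2

Answer: +2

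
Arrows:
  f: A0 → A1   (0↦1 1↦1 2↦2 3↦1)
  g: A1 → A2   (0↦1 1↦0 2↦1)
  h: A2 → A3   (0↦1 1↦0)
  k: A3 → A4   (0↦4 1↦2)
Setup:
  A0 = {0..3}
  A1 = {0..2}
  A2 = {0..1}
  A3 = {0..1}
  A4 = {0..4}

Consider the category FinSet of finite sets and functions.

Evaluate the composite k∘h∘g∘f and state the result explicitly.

  0 f→1 g→0 h→1 k→2
  1 f→1 g→0 h→1 k→2
  2 f→2 g→1 h→0 k→4
  3 f→1 g→0 h→1 k→2
composite: (0↦2 1↦2 2↦4 3↦2)

Answer: (0↦2 1↦2 2↦4 3↦2)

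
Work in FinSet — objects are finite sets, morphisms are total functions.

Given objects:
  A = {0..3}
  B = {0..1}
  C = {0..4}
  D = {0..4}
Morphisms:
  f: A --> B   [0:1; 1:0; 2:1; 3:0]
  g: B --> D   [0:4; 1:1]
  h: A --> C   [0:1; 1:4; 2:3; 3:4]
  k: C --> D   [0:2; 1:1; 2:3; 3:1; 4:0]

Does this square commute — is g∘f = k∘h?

Answer: DOES NOT COMMUTE

Derivation:
Path 1 = f;g:
  0 f-->1 g-->1
  1 f-->0 g-->4
  2 f-->1 g-->1
  3 f-->0 g-->4
  ⟦path⟧₁ = [0:1; 1:4; 2:1; 3:4]
Path 2 = h;k:
  0 h-->1 k-->1
  1 h-->4 k-->0
  2 h-->3 k-->1
  3 h-->4 k-->0
  ⟦path⟧₂ = [0:1; 1:0; 2:1; 3:0]
Equal? differ; not commutative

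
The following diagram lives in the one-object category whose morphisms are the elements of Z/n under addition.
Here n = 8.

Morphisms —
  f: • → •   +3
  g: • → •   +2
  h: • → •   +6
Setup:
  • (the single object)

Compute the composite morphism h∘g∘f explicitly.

Answer: +3

Derivation:
  0 +3≡3 +2≡5 +6≡3  (mod 8)
result: +3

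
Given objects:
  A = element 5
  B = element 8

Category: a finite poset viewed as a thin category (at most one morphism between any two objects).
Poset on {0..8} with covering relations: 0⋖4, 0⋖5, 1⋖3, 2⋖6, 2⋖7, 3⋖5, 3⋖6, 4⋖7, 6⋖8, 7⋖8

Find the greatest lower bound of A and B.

{x : x<=A ∧ x<=B} = {0,1,3}  (A=5, B=8)
  maximal lower bounds 0 and 3 are incomparable: neither 0<=3 nor 3<=0
→ no greatest lower bound exists

Answer: NO MEET EXISTS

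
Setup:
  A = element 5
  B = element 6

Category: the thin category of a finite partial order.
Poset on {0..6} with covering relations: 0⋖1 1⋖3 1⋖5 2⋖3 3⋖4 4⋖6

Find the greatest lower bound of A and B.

Answer: A∧B = 1

Work:
{x : x<=A ∧ x<=B} = {0,1}  (A=5, B=6)
  0 <= 1
  1 <= 1
glb = 1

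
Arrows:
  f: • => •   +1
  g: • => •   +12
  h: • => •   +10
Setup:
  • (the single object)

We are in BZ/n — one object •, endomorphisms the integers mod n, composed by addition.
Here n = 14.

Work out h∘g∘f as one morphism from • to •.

Answer: +9

Derivation:
  0 +1≡1 +12≡13 +10≡9  (mod 14)
result: +9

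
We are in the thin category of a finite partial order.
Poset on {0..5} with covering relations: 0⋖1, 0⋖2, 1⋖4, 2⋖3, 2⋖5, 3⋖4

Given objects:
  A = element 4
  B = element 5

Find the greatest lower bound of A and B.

{x : x<=A ∧ x<=B} = {0,2}  (A=4, B=5)
  0 <= 2
  2 <= 2
glb = 2

Answer: A∧B = 2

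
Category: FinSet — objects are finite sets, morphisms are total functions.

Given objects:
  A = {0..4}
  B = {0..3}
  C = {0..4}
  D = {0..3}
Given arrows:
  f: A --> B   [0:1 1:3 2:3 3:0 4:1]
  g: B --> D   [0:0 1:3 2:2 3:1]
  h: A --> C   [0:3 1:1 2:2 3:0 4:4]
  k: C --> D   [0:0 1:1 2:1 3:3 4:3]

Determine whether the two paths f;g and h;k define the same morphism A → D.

Answer: COMMUTES

Work:
Path 1 = f;g:
  0 f-->1 g-->3
  1 f-->3 g-->1
  2 f-->3 g-->1
  3 f-->0 g-->0
  4 f-->1 g-->3
  composite₁ = [0:3 1:1 2:1 3:0 4:3]
Path 2 = h;k:
  0 h-->3 k-->3
  1 h-->1 k-->1
  2 h-->2 k-->1
  3 h-->0 k-->0
  4 h-->4 k-->3
  composite₂ = [0:3 1:1 2:1 3:0 4:3]
Equal? equal; square commutes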